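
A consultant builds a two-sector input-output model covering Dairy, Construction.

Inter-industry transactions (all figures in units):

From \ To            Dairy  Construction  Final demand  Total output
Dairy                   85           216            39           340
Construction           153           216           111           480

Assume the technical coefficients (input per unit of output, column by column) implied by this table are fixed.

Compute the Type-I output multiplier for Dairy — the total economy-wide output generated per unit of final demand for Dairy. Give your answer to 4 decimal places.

m_1 = 4.7619

Technical coefficients a_ij = z_ij / X_j:
  a_11 = 85/340 = 0.25, a_21 = 153/340 = 0.45
  a_12 = 216/480 = 0.45, a_22 = 216/480 = 0.45
I − A =
  [   0.75    -0.45]
  [  -0.45     0.55]
det(I−A) = (0.75)(0.55) − (-0.45)(-0.45) = 0.2100
adj(I−A) = [[0.55, 0.45], [0.45, 0.75]]
(I − A)⁻¹ = adj(I−A) / det(I−A) ≈
  [   2.61905     2.14286]
  [   2.14286     3.57143]
The output multiplier for sector j is the column-j sum of the Leontief inverse (I − A)⁻¹ = adj(I−A) / det(I−A).
Column 1 of adj(I−A): (0.55, 0.45); det(I−A) = 0.2100.
m_1 = (0.55 + 0.45) / 0.2100 = 1.00 / 0.2100 ≈ 4.7619.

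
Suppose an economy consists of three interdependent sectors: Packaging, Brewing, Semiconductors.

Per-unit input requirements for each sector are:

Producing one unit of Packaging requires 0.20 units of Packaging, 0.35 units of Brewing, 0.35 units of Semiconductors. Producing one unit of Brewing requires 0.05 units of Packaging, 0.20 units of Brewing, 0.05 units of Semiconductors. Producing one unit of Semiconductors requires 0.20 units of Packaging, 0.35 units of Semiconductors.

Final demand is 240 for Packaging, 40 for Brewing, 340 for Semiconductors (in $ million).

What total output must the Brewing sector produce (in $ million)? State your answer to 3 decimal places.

x_2 = 279.319

I − A =
  [   0.80    -0.05    -0.20]
  [  -0.35     0.80     0.00]
  [  -0.35    -0.05     0.65]
Cofactors of I−A, C_ij = (−1)^(i+j)·(minor ij) (rows/columns in the sector order above):
  C_11 = (0.80)(0.65) − (0.00)(-0.05) = 0.5200
  C_12 = −[(-0.35)(0.65) − (0.00)(-0.35)] = 0.2275
  C_13 = (-0.35)(-0.05) − (0.80)(-0.35) = 0.2975
  C_21 = −[(-0.05)(0.65) − (-0.20)(-0.05)] = 0.0425
  C_22 = (0.80)(0.65) − (-0.20)(-0.35) = 0.4500
  C_23 = −[(0.80)(-0.05) − (-0.05)(-0.35)] = 0.0575
  C_31 = (-0.05)(0.00) − (-0.20)(0.80) = 0.1600
  C_32 = −[(0.80)(0.00) − (-0.20)(-0.35)] = 0.0700
  C_33 = (0.80)(0.80) − (-0.05)(-0.35) = 0.6225
det(I−A) = Σ_j (I−A)_1j·C_1j = (0.80)(0.5200) + (-0.05)(0.2275) + (-0.20)(0.2975) = 0.345125
adj(I−A) = Cᵀ =
  [ 0.5200   0.0425   0.1600]
  [ 0.2275   0.4500   0.0700]
  [ 0.2975   0.0575   0.6225]
(I − A)⁻¹ = adj(I−A) / det(I−A) ≈
  [   1.5067     0.1231     0.4636]
  [   0.6592     1.3039     0.2028]
  [   0.8620     0.1666     1.8037]
x = (I − A)⁻¹ d = adj(I−A)·d / det(I−A), with det(I−A) = 0.345125:
  x_1 = (0.5200·240 + 0.0425·40 + 0.1600·340) / 0.345125 = 180.90 / 0.345125 ≈ 524.158
  x_2 = (0.2275·240 + 0.4500·40 + 0.0700·340) / 0.345125 = 96.40 / 0.345125 ≈ 279.319
  x_3 = (0.2975·240 + 0.0575·40 + 0.6225·340) / 0.345125 = 285.35 / 0.345125 ≈ 826.802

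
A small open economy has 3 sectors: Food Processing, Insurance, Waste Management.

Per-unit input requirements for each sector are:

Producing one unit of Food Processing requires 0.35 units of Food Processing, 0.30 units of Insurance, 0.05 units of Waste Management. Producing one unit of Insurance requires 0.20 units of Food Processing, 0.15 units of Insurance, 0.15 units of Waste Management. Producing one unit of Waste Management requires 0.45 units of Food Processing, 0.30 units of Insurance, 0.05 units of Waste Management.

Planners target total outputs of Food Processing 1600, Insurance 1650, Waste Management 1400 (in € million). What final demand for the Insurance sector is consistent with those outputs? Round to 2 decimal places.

d_2 = 502.50

I − A =
  [   0.65    -0.20    -0.45]
  [  -0.30     0.85    -0.30]
  [  -0.05    -0.15     0.95]
d = (I − A) x:
  d_1 = (+0.65)·1600 + (-0.20)·1650 + (-0.45)·1400 = 80.00
  d_2 = (-0.30)·1600 + (+0.85)·1650 + (-0.30)·1400 = 502.50
  d_3 = (-0.05)·1600 + (-0.15)·1650 + (+0.95)·1400 = 1002.50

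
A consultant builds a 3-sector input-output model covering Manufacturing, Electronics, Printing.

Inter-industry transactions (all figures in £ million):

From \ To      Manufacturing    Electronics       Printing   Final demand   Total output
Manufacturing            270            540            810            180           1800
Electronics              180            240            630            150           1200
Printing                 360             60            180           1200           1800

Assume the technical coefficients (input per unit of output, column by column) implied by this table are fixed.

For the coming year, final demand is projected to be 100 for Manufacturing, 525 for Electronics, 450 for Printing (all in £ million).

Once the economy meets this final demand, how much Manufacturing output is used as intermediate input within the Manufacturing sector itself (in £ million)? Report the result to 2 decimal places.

Technical coefficients a_ij = z_ij / X_j:
  a_MM = 270/1800 = 0.15, a_EM = 180/1800 = 0.10, a_PM = 360/1800 = 0.20
  a_ME = 540/1200 = 0.45, a_EE = 240/1200 = 0.20, a_PE = 60/1200 = 0.05
  a_MP = 810/1800 = 0.45, a_EP = 630/1800 = 0.35, a_PP = 180/1800 = 0.10
I − A =
  [   0.85    -0.45    -0.45]
  [  -0.10     0.80    -0.35]
  [  -0.20    -0.05     0.90]
Cofactors of I−A, C_ij = (−1)^(i+j)·(minor ij) (rows/columns in the sector order above):
  C_11 = (0.80)(0.90) − (-0.35)(-0.05) = 0.7025
  C_12 = −[(-0.10)(0.90) − (-0.35)(-0.20)] = 0.1600
  C_13 = (-0.10)(-0.05) − (0.80)(-0.20) = 0.1650
  C_21 = −[(-0.45)(0.90) − (-0.45)(-0.05)] = 0.4275
  C_22 = (0.85)(0.90) − (-0.45)(-0.20) = 0.6750
  C_23 = −[(0.85)(-0.05) − (-0.45)(-0.20)] = 0.1325
  C_31 = (-0.45)(-0.35) − (-0.45)(0.80) = 0.5175
  C_32 = −[(0.85)(-0.35) − (-0.45)(-0.10)] = 0.3425
  C_33 = (0.85)(0.80) − (-0.45)(-0.10) = 0.6350
det(I−A) = Σ_j (I−A)_1j·C_1j = (0.85)(0.7025) + (-0.45)(0.1600) + (-0.45)(0.1650) = 0.450875
adj(I−A) = Cᵀ =
  [ 0.7025   0.4275   0.5175]
  [ 0.1600   0.6750   0.3425]
  [ 0.1650   0.1325   0.6350]
(I − A)⁻¹ = adj(I−A) / det(I−A) ≈
  [   1.5581     0.9482     1.1478]
  [   0.3549     1.4971     0.7596]
  [   0.3660     0.2939     1.4084]
First solve x = (I − A)⁻¹ d = adj(I−A)·d / det(I−A); in particular x_M = (0.7025·100 + 0.4275·525 + 0.5175·450) / 0.450875 = 527.5625 / 0.450875 ≈ 1170.0859.
Intermediate flow from M to M: z_MM = a_MM · x_M = 0.15 × 527.5625 / 0.450875 = 79.134375 / 0.450875 ≈ 175.51.

z_MM = 175.51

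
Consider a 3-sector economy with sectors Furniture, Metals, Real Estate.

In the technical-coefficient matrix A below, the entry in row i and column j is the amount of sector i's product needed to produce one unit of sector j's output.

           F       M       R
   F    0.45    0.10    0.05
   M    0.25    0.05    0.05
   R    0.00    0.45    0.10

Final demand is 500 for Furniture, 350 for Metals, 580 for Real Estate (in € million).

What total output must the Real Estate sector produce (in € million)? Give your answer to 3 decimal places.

x_R = 1003.898

I − A =
  [   0.55    -0.10    -0.05]
  [  -0.25     0.95    -0.05]
  [   0.00    -0.45     0.90]
Cofactors of I−A, C_ij = (−1)^(i+j)·(minor ij) (rows/columns in the sector order above):
  C_11 = (0.95)(0.90) − (-0.05)(-0.45) = 0.8325
  C_12 = −[(-0.25)(0.90) − (-0.05)(0.00)] = 0.2250
  C_13 = (-0.25)(-0.45) − (0.95)(0.00) = 0.1125
  C_21 = −[(-0.10)(0.90) − (-0.05)(-0.45)] = 0.1125
  C_22 = (0.55)(0.90) − (-0.05)(0.00) = 0.4950
  C_23 = −[(0.55)(-0.45) − (-0.10)(0.00)] = 0.2475
  C_31 = (-0.10)(-0.05) − (-0.05)(0.95) = 0.0525
  C_32 = −[(0.55)(-0.05) − (-0.05)(-0.25)] = 0.0400
  C_33 = (0.55)(0.95) − (-0.10)(-0.25) = 0.4975
det(I−A) = Σ_j (I−A)_1j·C_1j = (0.55)(0.8325) + (-0.10)(0.2250) + (-0.05)(0.1125) = 0.42975
adj(I−A) = Cᵀ =
  [ 0.8325   0.1125   0.0525]
  [ 0.2250   0.4950   0.0400]
  [ 0.1125   0.2475   0.4975]
(I − A)⁻¹ = adj(I−A) / det(I−A) ≈
  [   1.9372     0.2618     0.1222]
  [   0.5236     1.1518     0.0931]
  [   0.2618     0.5759     1.1576]
x = (I − A)⁻¹ d = adj(I−A)·d / det(I−A), with det(I−A) = 0.42975:
  x_F = (0.8325·500 + 0.1125·350 + 0.0525·580) / 0.42975 = 486.075 / 0.42975 ≈ 1131.065
  x_M = (0.2250·500 + 0.4950·350 + 0.0400·580) / 0.42975 = 308.95 / 0.42975 ≈ 718.906
  x_R = (0.1125·500 + 0.2475·350 + 0.4975·580) / 0.42975 = 431.425 / 0.42975 ≈ 1003.898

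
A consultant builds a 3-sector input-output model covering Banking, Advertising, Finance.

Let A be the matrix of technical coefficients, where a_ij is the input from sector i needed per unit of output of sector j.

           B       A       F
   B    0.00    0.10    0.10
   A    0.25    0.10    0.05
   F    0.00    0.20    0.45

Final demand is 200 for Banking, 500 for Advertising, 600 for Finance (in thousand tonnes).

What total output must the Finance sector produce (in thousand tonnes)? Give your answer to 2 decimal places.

I − A =
  [   1.00    -0.10    -0.10]
  [  -0.25     0.90    -0.05]
  [   0.00    -0.20     0.55]
Cofactors of I−A, C_ij = (−1)^(i+j)·(minor ij) (rows/columns in the sector order above):
  C_11 = (0.90)(0.55) − (-0.05)(-0.20) = 0.4850
  C_12 = −[(-0.25)(0.55) − (-0.05)(0.00)] = 0.1375
  C_13 = (-0.25)(-0.20) − (0.90)(0.00) = 0.0500
  C_21 = −[(-0.10)(0.55) − (-0.10)(-0.20)] = 0.0750
  C_22 = (1.00)(0.55) − (-0.10)(0.00) = 0.5500
  C_23 = −[(1.00)(-0.20) − (-0.10)(0.00)] = 0.2000
  C_31 = (-0.10)(-0.05) − (-0.10)(0.90) = 0.0950
  C_32 = −[(1.00)(-0.05) − (-0.10)(-0.25)] = 0.0750
  C_33 = (1.00)(0.90) − (-0.10)(-0.25) = 0.8750
det(I−A) = Σ_j (I−A)_1j·C_1j = (1.00)(0.4850) + (-0.10)(0.1375) + (-0.10)(0.0500) = 0.46625
adj(I−A) = Cᵀ =
  [ 0.4850   0.0750   0.0950]
  [ 0.1375   0.5500   0.0750]
  [ 0.0500   0.2000   0.8750]
(I − A)⁻¹ = adj(I−A) / det(I−A) ≈
  [   1.0402     0.1609     0.2038]
  [   0.2949     1.1796     0.1609]
  [   0.1072     0.4290     1.8767]
x = (I − A)⁻¹ d = adj(I−A)·d / det(I−A), with det(I−A) = 0.46625:
  x_B = (0.4850·200 + 0.0750·500 + 0.0950·600) / 0.46625 = 191.50 / 0.46625 ≈ 410.72
  x_A = (0.1375·200 + 0.5500·500 + 0.0750·600) / 0.46625 = 347.50 / 0.46625 ≈ 745.31
  x_F = (0.0500·200 + 0.2000·500 + 0.8750·600) / 0.46625 = 635.00 / 0.46625 ≈ 1361.93

x_F = 1361.93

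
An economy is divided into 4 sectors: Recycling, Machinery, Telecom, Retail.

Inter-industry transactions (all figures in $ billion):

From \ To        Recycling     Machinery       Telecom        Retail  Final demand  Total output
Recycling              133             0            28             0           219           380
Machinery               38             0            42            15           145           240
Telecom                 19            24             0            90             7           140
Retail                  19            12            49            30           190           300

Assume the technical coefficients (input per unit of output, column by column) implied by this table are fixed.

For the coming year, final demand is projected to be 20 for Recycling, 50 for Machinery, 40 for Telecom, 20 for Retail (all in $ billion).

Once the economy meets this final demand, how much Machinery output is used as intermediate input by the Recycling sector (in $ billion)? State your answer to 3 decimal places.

Technical coefficients a_ij = z_ij / X_j:
  a_11 = 133/380 = 0.35, a_21 = 38/380 = 0.10, a_31 = 19/380 = 0.05, a_41 = 19/380 = 0.05
  a_12 = 0/240 = 0.00, a_22 = 0/240 = 0.00, a_32 = 24/240 = 0.10, a_42 = 12/240 = 0.05
  a_13 = 28/140 = 0.20, a_23 = 42/140 = 0.30, a_33 = 0/140 = 0.00, a_43 = 49/140 = 0.35
  a_14 = 0/300 = 0.00, a_24 = 15/300 = 0.05, a_34 = 90/300 = 0.30, a_44 = 30/300 = 0.10
I − A =
  [   0.65     0.00    -0.20     0.00]
  [  -0.10     1.00    -0.30    -0.05]
  [  -0.05    -0.10     1.00    -0.30]
  [  -0.05    -0.05    -0.35     0.90]
Compute the cofactors C_ij = (−1)^(i+j)·(3×3 minor ij) of I−A; the adjugate is their transpose:
adj(I−A) = Cᵀ =
  [ 0.759250   0.021000   0.179500   0.061000]
  [ 0.100875   0.504750   0.205375   0.096500]
  [ 0.070625   0.068250   0.583375   0.198250]
  [ 0.075250   0.055750   0.248250   0.618500]
det(I−A) = Σ_j (I−A)_1j·C_1j = (0.65)(0.759250) + (0.00)(0.100875) + (-0.20)(0.070625) + (0.00)(0.075250) = 0.4793875
(I − A)⁻¹ = adj(I−A) / det(I−A) ≈
  [   1.5838     0.0438     0.3744     0.1272]
  [   0.2104     1.0529     0.4284     0.2013]
  [   0.1473     0.1424     1.2169     0.4135]
  [   0.1570     0.1163     0.5178     1.2902]
First solve x = (I − A)⁻¹ d = adj(I−A)·d / det(I−A); in particular x_1 = (0.759250·20 + 0.021000·50 + 0.179500·40 + 0.061000·20) / 0.4793875 = 24.635 / 0.4793875 ≈ 51.38849.
Intermediate flow from 2 to 1: z_21 = a_21 · x_1 = 0.10 × 24.635 / 0.4793875 = 2.4635 / 0.4793875 ≈ 5.139.

z_21 = 5.139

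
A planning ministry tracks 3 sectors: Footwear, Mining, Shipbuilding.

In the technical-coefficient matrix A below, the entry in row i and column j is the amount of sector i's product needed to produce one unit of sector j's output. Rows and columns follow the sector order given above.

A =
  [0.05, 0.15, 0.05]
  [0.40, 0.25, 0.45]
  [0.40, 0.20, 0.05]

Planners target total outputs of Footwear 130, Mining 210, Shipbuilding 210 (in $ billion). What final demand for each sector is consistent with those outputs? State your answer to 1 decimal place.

I − A =
  [   0.95    -0.15    -0.05]
  [  -0.40     0.75    -0.45]
  [  -0.40    -0.20     0.95]
d = (I − A) x:
  d_1 = (+0.95)·130 + (-0.15)·210 + (-0.05)·210 = 81.5
  d_2 = (-0.40)·130 + (+0.75)·210 + (-0.45)·210 = 11.0
  d_3 = (-0.40)·130 + (-0.20)·210 + (+0.95)·210 = 105.5

d_1 = 81.5, d_2 = 11.0, d_3 = 105.5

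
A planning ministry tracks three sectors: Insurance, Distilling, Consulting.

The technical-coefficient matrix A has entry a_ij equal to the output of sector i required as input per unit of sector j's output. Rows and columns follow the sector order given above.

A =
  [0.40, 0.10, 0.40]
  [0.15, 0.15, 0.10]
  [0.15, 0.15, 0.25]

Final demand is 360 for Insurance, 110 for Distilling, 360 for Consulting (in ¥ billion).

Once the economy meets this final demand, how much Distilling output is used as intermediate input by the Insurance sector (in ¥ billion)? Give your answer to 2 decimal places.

I − A =
  [   0.60    -0.10    -0.40]
  [  -0.15     0.85    -0.10]
  [  -0.15    -0.15     0.75]
Cofactors of I−A, C_ij = (−1)^(i+j)·(minor ij) (rows/columns in the sector order above):
  C_11 = (0.85)(0.75) − (-0.10)(-0.15) = 0.6225
  C_12 = −[(-0.15)(0.75) − (-0.10)(-0.15)] = 0.1275
  C_13 = (-0.15)(-0.15) − (0.85)(-0.15) = 0.1500
  C_21 = −[(-0.10)(0.75) − (-0.40)(-0.15)] = 0.1350
  C_22 = (0.60)(0.75) − (-0.40)(-0.15) = 0.3900
  C_23 = −[(0.60)(-0.15) − (-0.10)(-0.15)] = 0.1050
  C_31 = (-0.10)(-0.10) − (-0.40)(0.85) = 0.3500
  C_32 = −[(0.60)(-0.10) − (-0.40)(-0.15)] = 0.1200
  C_33 = (0.60)(0.85) − (-0.10)(-0.15) = 0.4950
det(I−A) = Σ_j (I−A)_1j·C_1j = (0.60)(0.6225) + (-0.10)(0.1275) + (-0.40)(0.1500) = 0.30075
adj(I−A) = Cᵀ =
  [ 0.6225   0.1350   0.3500]
  [ 0.1275   0.3900   0.1200]
  [ 0.1500   0.1050   0.4950]
(I − A)⁻¹ = adj(I−A) / det(I−A) ≈
  [   2.0698     0.4489     1.1638]
  [   0.4239     1.2968     0.3990]
  [   0.4988     0.3491     1.6459]
First solve x = (I − A)⁻¹ d = adj(I−A)·d / det(I−A); in particular x_I = (0.6225·360 + 0.1350·110 + 0.3500·360) / 0.30075 = 364.95 / 0.30075 ≈ 1213.4663.
Intermediate flow from D to I: z_DI = a_DI · x_I = 0.15 × 364.95 / 0.30075 = 54.7425 / 0.30075 ≈ 182.02.

z_DI = 182.02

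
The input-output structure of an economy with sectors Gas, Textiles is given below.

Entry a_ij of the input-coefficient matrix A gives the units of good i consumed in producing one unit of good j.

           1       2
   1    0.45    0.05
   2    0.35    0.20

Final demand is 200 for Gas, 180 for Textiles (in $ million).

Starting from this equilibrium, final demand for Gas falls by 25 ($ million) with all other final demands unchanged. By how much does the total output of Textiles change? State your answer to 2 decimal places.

Δx_2 = -20.71

I − A =
  [   0.55    -0.05]
  [  -0.35     0.80]
det(I−A) = (0.55)(0.80) − (-0.05)(-0.35) = 0.4225
adj(I−A) = [[0.80, 0.05], [0.35, 0.55]]
(I − A)⁻¹ = adj(I−A) / det(I−A) ≈
  [   1.8935     0.1183]
  [   0.8284     1.3018]
Δx = (I − A)⁻¹ Δd with Δd having -25 in the Gas component and 0 elsewhere.
So Δx_2 = L_21 · (-25), where L_21 = adj(I−A)_21 / det(I−A) = 0.35 / 0.4225.
Δx_2 = 0.35 × (-25) / 0.4225 = -8.75 / 0.4225 ≈ -20.71.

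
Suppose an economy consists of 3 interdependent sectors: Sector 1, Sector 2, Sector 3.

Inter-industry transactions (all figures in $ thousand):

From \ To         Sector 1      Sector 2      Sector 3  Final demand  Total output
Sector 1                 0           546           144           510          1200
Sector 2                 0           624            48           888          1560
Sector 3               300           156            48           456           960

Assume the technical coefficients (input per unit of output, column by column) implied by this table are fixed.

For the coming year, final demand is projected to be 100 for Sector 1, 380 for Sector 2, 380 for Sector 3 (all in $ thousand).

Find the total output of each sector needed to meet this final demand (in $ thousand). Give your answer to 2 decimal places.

x_1 = 426.30, x_2 = 682.00, x_3 = 583.97

Technical coefficients a_ij = z_ij / X_j:
  a_11 = 0/1200 = 0.00, a_21 = 0/1200 = 0.00, a_31 = 300/1200 = 0.25
  a_12 = 546/1560 = 0.35, a_22 = 624/1560 = 0.40, a_32 = 156/1560 = 0.10
  a_13 = 144/960 = 0.15, a_23 = 48/960 = 0.05, a_33 = 48/960 = 0.05
I − A =
  [   1.00    -0.35    -0.15]
  [   0.00     0.60    -0.05]
  [  -0.25    -0.10     0.95]
Cofactors of I−A, C_ij = (−1)^(i+j)·(minor ij) (rows/columns in the sector order above):
  C_11 = (0.60)(0.95) − (-0.05)(-0.10) = 0.5650
  C_12 = −[(0.00)(0.95) − (-0.05)(-0.25)] = 0.0125
  C_13 = (0.00)(-0.10) − (0.60)(-0.25) = 0.1500
  C_21 = −[(-0.35)(0.95) − (-0.15)(-0.10)] = 0.3475
  C_22 = (1.00)(0.95) − (-0.15)(-0.25) = 0.9125
  C_23 = −[(1.00)(-0.10) − (-0.35)(-0.25)] = 0.1875
  C_31 = (-0.35)(-0.05) − (-0.15)(0.60) = 0.1075
  C_32 = −[(1.00)(-0.05) − (-0.15)(0.00)] = 0.0500
  C_33 = (1.00)(0.60) − (-0.35)(0.00) = 0.6000
det(I−A) = Σ_j (I−A)_1j·C_1j = (1.00)(0.5650) + (-0.35)(0.0125) + (-0.15)(0.1500) = 0.538125
adj(I−A) = Cᵀ =
  [ 0.5650   0.3475   0.1075]
  [ 0.0125   0.9125   0.0500]
  [ 0.1500   0.1875   0.6000]
(I − A)⁻¹ = adj(I−A) / det(I−A) ≈
  [   1.0499     0.6458     0.1998]
  [   0.0232     1.6957     0.0929]
  [   0.2787     0.3484     1.1150]
x = (I − A)⁻¹ d = adj(I−A)·d / det(I−A), with det(I−A) = 0.538125:
  x_1 = (0.5650·100 + 0.3475·380 + 0.1075·380) / 0.538125 = 229.40 / 0.538125 ≈ 426.30
  x_2 = (0.0125·100 + 0.9125·380 + 0.0500·380) / 0.538125 = 367.00 / 0.538125 ≈ 682.00
  x_3 = (0.1500·100 + 0.1875·380 + 0.6000·380) / 0.538125 = 314.25 / 0.538125 ≈ 583.97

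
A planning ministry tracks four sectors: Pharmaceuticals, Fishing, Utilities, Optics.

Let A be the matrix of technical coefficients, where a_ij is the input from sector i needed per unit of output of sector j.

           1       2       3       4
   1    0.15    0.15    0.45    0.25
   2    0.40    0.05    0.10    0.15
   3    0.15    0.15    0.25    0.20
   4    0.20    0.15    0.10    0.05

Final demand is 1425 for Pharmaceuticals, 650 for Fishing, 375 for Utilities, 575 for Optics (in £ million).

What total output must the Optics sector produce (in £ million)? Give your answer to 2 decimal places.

I − A =
  [   0.85    -0.15    -0.45    -0.25]
  [  -0.40     0.95    -0.10    -0.15]
  [  -0.15    -0.15     0.75    -0.20]
  [  -0.20    -0.15    -0.10     0.95]
Compute the cofactors C_ij = (−1)^(i+j)·(3×3 minor ij) of I−A; the adjugate is their transpose:
adj(I−A) = Cᵀ =
  [ 0.621500   0.213375   0.440000   0.289875]
  [ 0.320000   0.465250   0.283000   0.217250]
  [ 0.243500   0.172125   0.624000   0.222625]
  [ 0.207000   0.136500   0.203000   0.454500]
det(I−A) = Σ_j (I−A)_1j·C_1j = (0.85)(0.621500) + (-0.15)(0.320000) + (-0.45)(0.243500) + (-0.25)(0.207000) = 0.31895
(I − A)⁻¹ = adj(I−A) / det(I−A) ≈
  [   1.9486     0.6690     1.3795     0.9088]
  [   1.0033     1.4587     0.8873     0.6811]
  [   0.7634     0.5397     1.9564     0.6980]
  [   0.6490     0.4280     0.6365     1.4250]
x = (I − A)⁻¹ d = adj(I−A)·d / det(I−A), with det(I−A) = 0.31895:
  x_1 = (0.621500·1425 + 0.213375·650 + 0.440000·375 + 0.289875·575) / 0.31895 = 1356.009375 / 0.31895 ≈ 4251.48
  x_2 = (0.320000·1425 + 0.465250·650 + 0.283000·375 + 0.217250·575) / 0.31895 = 989.45625 / 0.31895 ≈ 3102.23
  x_3 = (0.243500·1425 + 0.172125·650 + 0.624000·375 + 0.222625·575) / 0.31895 = 820.878125 / 0.31895 ≈ 2573.69
  x_4 = (0.207000·1425 + 0.136500·650 + 0.203000·375 + 0.454500·575) / 0.31895 = 721.1625 / 0.31895 ≈ 2261.05

x_4 = 2261.05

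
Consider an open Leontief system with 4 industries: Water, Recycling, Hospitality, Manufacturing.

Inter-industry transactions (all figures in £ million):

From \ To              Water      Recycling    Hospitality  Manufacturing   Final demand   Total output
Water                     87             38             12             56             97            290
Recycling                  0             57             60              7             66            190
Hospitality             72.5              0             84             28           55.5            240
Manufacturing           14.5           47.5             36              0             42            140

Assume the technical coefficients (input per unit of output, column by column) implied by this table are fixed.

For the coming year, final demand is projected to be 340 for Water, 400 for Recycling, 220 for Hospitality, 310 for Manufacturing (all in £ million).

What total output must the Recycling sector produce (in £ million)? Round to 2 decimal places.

x_2 = 1015.21

Technical coefficients a_ij = z_ij / X_j:
  a_11 = 87/290 = 0.30, a_21 = 0/290 = 0.00, a_31 = 72.5/290 = 0.25, a_41 = 14.5/290 = 0.05
  a_12 = 38/190 = 0.20, a_22 = 57/190 = 0.30, a_32 = 0/190 = 0.00, a_42 = 47.5/190 = 0.25
  a_13 = 12/240 = 0.05, a_23 = 60/240 = 0.25, a_33 = 84/240 = 0.35, a_43 = 36/240 = 0.15
  a_14 = 56/140 = 0.40, a_24 = 7/140 = 0.05, a_34 = 28/140 = 0.20, a_44 = 0/140 = 0.00
I − A =
  [   0.70    -0.20    -0.05    -0.40]
  [   0.00     0.70    -0.25    -0.05]
  [  -0.25     0.00     0.65    -0.20]
  [  -0.05    -0.25    -0.15     1.00]
Compute the cofactors C_ij = (−1)^(i+j)·(3×3 minor ij) of I−A; the adjugate is their transpose:
adj(I−A) = Cᵀ =
  [ 0.413375   0.191500   0.152875   0.205500]
  [ 0.068500   0.393000   0.175375   0.082125]
  [ 0.178875   0.112000   0.466750   0.170500]
  [ 0.064625   0.124625   0.121500   0.297250]
det(I−A) = Σ_j (I−A)_1j·C_1j = (0.70)(0.413375) + (-0.20)(0.068500) + (-0.05)(0.178875) + (-0.40)(0.064625) = 0.24086875
(I − A)⁻¹ = adj(I−A) / det(I−A) ≈
  [   1.7162     0.7950     0.6347     0.8532]
  [   0.2844     1.6316     0.7281     0.3410]
  [   0.7426     0.4650     1.9378     0.7079]
  [   0.2683     0.5174     0.5044     1.2341]
x = (I − A)⁻¹ d = adj(I−A)·d / det(I−A), with det(I−A) = 0.24086875:
  x_1 = (0.413375·340 + 0.191500·400 + 0.152875·220 + 0.205500·310) / 0.24086875 = 314.485 / 0.24086875 ≈ 1305.63
  x_2 = (0.068500·340 + 0.393000·400 + 0.175375·220 + 0.082125·310) / 0.24086875 = 244.53125 / 0.24086875 ≈ 1015.21
  x_3 = (0.178875·340 + 0.112000·400 + 0.466750·220 + 0.170500·310) / 0.24086875 = 261.1575 / 0.24086875 ≈ 1084.23
  x_4 = (0.064625·340 + 0.124625·400 + 0.121500·220 + 0.297250·310) / 0.24086875 = 190.70 / 0.24086875 ≈ 791.72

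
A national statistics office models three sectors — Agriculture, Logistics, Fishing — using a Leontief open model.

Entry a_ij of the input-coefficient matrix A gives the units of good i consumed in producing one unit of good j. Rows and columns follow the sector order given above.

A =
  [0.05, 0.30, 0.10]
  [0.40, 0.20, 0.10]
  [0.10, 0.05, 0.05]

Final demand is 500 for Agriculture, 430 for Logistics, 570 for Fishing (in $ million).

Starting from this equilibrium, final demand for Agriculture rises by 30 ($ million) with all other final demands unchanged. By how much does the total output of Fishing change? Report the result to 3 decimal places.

Δx_F = 5.083

I − A =
  [   0.95    -0.30    -0.10]
  [  -0.40     0.80    -0.10]
  [  -0.10    -0.05     0.95]
Cofactors of I−A, C_ij = (−1)^(i+j)·(minor ij) (rows/columns in the sector order above):
  C_11 = (0.80)(0.95) − (-0.10)(-0.05) = 0.7550
  C_12 = −[(-0.40)(0.95) − (-0.10)(-0.10)] = 0.3900
  C_13 = (-0.40)(-0.05) − (0.80)(-0.10) = 0.1000
  C_21 = −[(-0.30)(0.95) − (-0.10)(-0.05)] = 0.2900
  C_22 = (0.95)(0.95) − (-0.10)(-0.10) = 0.8925
  C_23 = −[(0.95)(-0.05) − (-0.30)(-0.10)] = 0.0775
  C_31 = (-0.30)(-0.10) − (-0.10)(0.80) = 0.1100
  C_32 = −[(0.95)(-0.10) − (-0.10)(-0.40)] = 0.1350
  C_33 = (0.95)(0.80) − (-0.30)(-0.40) = 0.6400
det(I−A) = Σ_j (I−A)_1j·C_1j = (0.95)(0.7550) + (-0.30)(0.3900) + (-0.10)(0.1000) = 0.59025
adj(I−A) = Cᵀ =
  [ 0.7550   0.2900   0.1100]
  [ 0.3900   0.8925   0.1350]
  [ 0.1000   0.0775   0.6400]
(I − A)⁻¹ = adj(I−A) / det(I−A) ≈
  [   1.2791     0.4913     0.1864]
  [   0.6607     1.5121     0.2287]
  [   0.1694     0.1313     1.0843]
Δx = (I − A)⁻¹ Δd with Δd having +30 in the Agriculture component and 0 elsewhere.
So Δx_F = L_FA · (+30), where L_FA = adj(I−A)_FA / det(I−A) = 0.1000 / 0.59025.
Δx_F = 0.1000 × (+30) / 0.59025 = 3.00 / 0.59025 ≈ 5.083.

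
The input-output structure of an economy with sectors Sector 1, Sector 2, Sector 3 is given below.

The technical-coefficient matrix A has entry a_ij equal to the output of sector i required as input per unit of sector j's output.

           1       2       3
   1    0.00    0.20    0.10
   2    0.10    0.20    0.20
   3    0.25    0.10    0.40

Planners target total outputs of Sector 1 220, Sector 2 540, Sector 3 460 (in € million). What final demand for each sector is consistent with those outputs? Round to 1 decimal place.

I − A =
  [   1.00    -0.20    -0.10]
  [  -0.10     0.80    -0.20]
  [  -0.25    -0.10     0.60]
d = (I − A) x:
  d_1 = (+1.00)·220 + (-0.20)·540 + (-0.10)·460 = 66.0
  d_2 = (-0.10)·220 + (+0.80)·540 + (-0.20)·460 = 318.0
  d_3 = (-0.25)·220 + (-0.10)·540 + (+0.60)·460 = 167.0

d_1 = 66.0, d_2 = 318.0, d_3 = 167.0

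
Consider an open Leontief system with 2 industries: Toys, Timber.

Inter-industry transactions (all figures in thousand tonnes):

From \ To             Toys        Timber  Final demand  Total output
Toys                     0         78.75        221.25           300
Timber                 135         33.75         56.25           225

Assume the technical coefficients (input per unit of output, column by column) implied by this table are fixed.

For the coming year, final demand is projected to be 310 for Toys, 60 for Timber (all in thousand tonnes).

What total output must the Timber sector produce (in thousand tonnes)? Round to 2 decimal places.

Technical coefficients a_ij = z_ij / X_j:
  a_11 = 0/300 = 0.00, a_21 = 135/300 = 0.45
  a_12 = 78.75/225 = 0.35, a_22 = 33.75/225 = 0.15
I − A =
  [   1.00    -0.35]
  [  -0.45     0.85]
det(I−A) = (1.00)(0.85) − (-0.35)(-0.45) = 0.6925
adj(I−A) = [[0.85, 0.35], [0.45, 1.00]]
(I − A)⁻¹ = adj(I−A) / det(I−A) ≈
  [   1.2274     0.5054]
  [   0.6498     1.4440]
x = (I − A)⁻¹ d = adj(I−A)·d / det(I−A), with det(I−A) = 0.6925:
  x_1 = (0.85·310 + 0.35·60) / 0.6925 = 284.50 / 0.6925 ≈ 410.83
  x_2 = (0.45·310 + 1.00·60) / 0.6925 = 199.50 / 0.6925 ≈ 288.09

x_2 = 288.09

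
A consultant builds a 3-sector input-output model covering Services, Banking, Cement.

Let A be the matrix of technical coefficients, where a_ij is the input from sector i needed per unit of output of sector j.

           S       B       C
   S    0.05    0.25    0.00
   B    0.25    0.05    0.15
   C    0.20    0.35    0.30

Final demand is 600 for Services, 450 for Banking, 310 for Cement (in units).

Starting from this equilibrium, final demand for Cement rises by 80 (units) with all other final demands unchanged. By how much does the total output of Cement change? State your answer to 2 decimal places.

I − A =
  [   0.95    -0.25     0.00]
  [  -0.25     0.95    -0.15]
  [  -0.20    -0.35     0.70]
Cofactors of I−A, C_ij = (−1)^(i+j)·(minor ij) (rows/columns in the sector order above):
  C_11 = (0.95)(0.70) − (-0.15)(-0.35) = 0.6125
  C_12 = −[(-0.25)(0.70) − (-0.15)(-0.20)] = 0.2050
  C_13 = (-0.25)(-0.35) − (0.95)(-0.20) = 0.2775
  C_21 = −[(-0.25)(0.70) − (0.00)(-0.35)] = 0.1750
  C_22 = (0.95)(0.70) − (0.00)(-0.20) = 0.6650
  C_23 = −[(0.95)(-0.35) − (-0.25)(-0.20)] = 0.3825
  C_31 = (-0.25)(-0.15) − (0.00)(0.95) = 0.0375
  C_32 = −[(0.95)(-0.15) − (0.00)(-0.25)] = 0.1425
  C_33 = (0.95)(0.95) − (-0.25)(-0.25) = 0.8400
det(I−A) = Σ_j (I−A)_1j·C_1j = (0.95)(0.6125) + (-0.25)(0.2050) + (0.00)(0.2775) = 0.530625
adj(I−A) = Cᵀ =
  [ 0.6125   0.1750   0.0375]
  [ 0.2050   0.6650   0.1425]
  [ 0.2775   0.3825   0.8400]
(I − A)⁻¹ = adj(I−A) / det(I−A) ≈
  [   1.1543     0.3298     0.0707]
  [   0.3863     1.2532     0.2686]
  [   0.5230     0.7208     1.5830]
Δx = (I − A)⁻¹ Δd with Δd having +80 in the Cement component and 0 elsewhere.
So Δx_C = L_CC · (+80), where L_CC = adj(I−A)_CC / det(I−A) = 0.8400 / 0.530625.
Δx_C = 0.8400 × (+80) / 0.530625 = 67.20 / 0.530625 ≈ 126.64.

Δx_C = 126.64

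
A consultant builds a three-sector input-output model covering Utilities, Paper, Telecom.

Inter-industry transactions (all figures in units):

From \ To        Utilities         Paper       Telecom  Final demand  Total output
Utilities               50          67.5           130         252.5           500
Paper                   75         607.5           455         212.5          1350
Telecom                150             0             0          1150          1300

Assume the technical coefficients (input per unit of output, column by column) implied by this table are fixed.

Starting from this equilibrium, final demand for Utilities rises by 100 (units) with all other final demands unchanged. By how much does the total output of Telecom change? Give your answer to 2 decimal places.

Technical coefficients a_ij = z_ij / X_j:
  a_11 = 50/500 = 0.10, a_21 = 75/500 = 0.15, a_31 = 150/500 = 0.30
  a_12 = 67.5/1350 = 0.05, a_22 = 607.5/1350 = 0.45, a_32 = 0/1350 = 0.00
  a_13 = 130/1300 = 0.10, a_23 = 455/1300 = 0.35, a_33 = 0/1300 = 0.00
I − A =
  [   0.90    -0.05    -0.10]
  [  -0.15     0.55    -0.35]
  [  -0.30     0.00     1.00]
Cofactors of I−A, C_ij = (−1)^(i+j)·(minor ij) (rows/columns in the sector order above):
  C_11 = (0.55)(1.00) − (-0.35)(0.00) = 0.5500
  C_12 = −[(-0.15)(1.00) − (-0.35)(-0.30)] = 0.2550
  C_13 = (-0.15)(0.00) − (0.55)(-0.30) = 0.1650
  C_21 = −[(-0.05)(1.00) − (-0.10)(0.00)] = 0.0500
  C_22 = (0.90)(1.00) − (-0.10)(-0.30) = 0.8700
  C_23 = −[(0.90)(0.00) − (-0.05)(-0.30)] = 0.0150
  C_31 = (-0.05)(-0.35) − (-0.10)(0.55) = 0.0725
  C_32 = −[(0.90)(-0.35) − (-0.10)(-0.15)] = 0.3300
  C_33 = (0.90)(0.55) − (-0.05)(-0.15) = 0.4875
det(I−A) = Σ_j (I−A)_1j·C_1j = (0.90)(0.5500) + (-0.05)(0.2550) + (-0.10)(0.1650) = 0.46575
adj(I−A) = Cᵀ =
  [ 0.5500   0.0500   0.0725]
  [ 0.2550   0.8700   0.3300]
  [ 0.1650   0.0150   0.4875]
(I − A)⁻¹ = adj(I−A) / det(I−A) ≈
  [   1.1809     0.1074     0.1557]
  [   0.5475     1.8680     0.7085]
  [   0.3543     0.0322     1.0467]
Δx = (I − A)⁻¹ Δd with Δd having +100 in the Utilities component and 0 elsewhere.
So Δx_3 = L_31 · (+100), where L_31 = adj(I−A)_31 / det(I−A) = 0.1650 / 0.46575.
Δx_3 = 0.1650 × (+100) / 0.46575 = 16.50 / 0.46575 ≈ 35.43.

Δx_3 = 35.43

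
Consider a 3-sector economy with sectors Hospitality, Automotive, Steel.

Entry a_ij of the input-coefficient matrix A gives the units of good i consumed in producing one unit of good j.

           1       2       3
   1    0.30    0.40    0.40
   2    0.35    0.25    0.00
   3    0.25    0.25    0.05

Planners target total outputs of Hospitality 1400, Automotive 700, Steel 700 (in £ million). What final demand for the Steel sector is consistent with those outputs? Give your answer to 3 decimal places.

I − A =
  [   0.70    -0.40    -0.40]
  [  -0.35     0.75     0.00]
  [  -0.25    -0.25     0.95]
d = (I − A) x:
  d_1 = (+0.70)·1400 + (-0.40)·700 + (-0.40)·700 = 420.000
  d_2 = (-0.35)·1400 + (+0.75)·700 + (+0.00)·700 = 35.000
  d_3 = (-0.25)·1400 + (-0.25)·700 + (+0.95)·700 = 140.000

d_3 = 140.000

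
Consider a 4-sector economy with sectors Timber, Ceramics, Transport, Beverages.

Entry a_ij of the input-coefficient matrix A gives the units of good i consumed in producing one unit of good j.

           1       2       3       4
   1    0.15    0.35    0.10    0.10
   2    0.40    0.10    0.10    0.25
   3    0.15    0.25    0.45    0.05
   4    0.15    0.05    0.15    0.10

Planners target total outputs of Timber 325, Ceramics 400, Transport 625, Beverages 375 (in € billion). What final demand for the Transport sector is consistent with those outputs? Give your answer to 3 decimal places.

I − A =
  [   0.85    -0.35    -0.10    -0.10]
  [  -0.40     0.90    -0.10    -0.25]
  [  -0.15    -0.25     0.55    -0.05]
  [  -0.15    -0.05    -0.15     0.90]
d = (I − A) x:
  d_1 = (+0.85)·325 + (-0.35)·400 + (-0.10)·625 + (-0.10)·375 = 36.250
  d_2 = (-0.40)·325 + (+0.90)·400 + (-0.10)·625 + (-0.25)·375 = 73.750
  d_3 = (-0.15)·325 + (-0.25)·400 + (+0.55)·625 + (-0.05)·375 = 176.250
  d_4 = (-0.15)·325 + (-0.05)·400 + (-0.15)·625 + (+0.90)·375 = 175.000

d_3 = 176.250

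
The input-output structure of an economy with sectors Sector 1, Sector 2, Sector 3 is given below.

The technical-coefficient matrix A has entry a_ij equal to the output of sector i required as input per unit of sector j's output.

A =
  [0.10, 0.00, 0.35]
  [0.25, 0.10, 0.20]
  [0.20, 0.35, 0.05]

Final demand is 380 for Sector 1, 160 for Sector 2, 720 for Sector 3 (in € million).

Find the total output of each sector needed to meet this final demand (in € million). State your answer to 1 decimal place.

x_1 = 888.8, x_2 = 691.3, x_3 = 1199.7

I − A =
  [   0.90     0.00    -0.35]
  [  -0.25     0.90    -0.20]
  [  -0.20    -0.35     0.95]
Cofactors of I−A, C_ij = (−1)^(i+j)·(minor ij) (rows/columns in the sector order above):
  C_11 = (0.90)(0.95) − (-0.20)(-0.35) = 0.7850
  C_12 = −[(-0.25)(0.95) − (-0.20)(-0.20)] = 0.2775
  C_13 = (-0.25)(-0.35) − (0.90)(-0.20) = 0.2675
  C_21 = −[(0.00)(0.95) − (-0.35)(-0.35)] = 0.1225
  C_22 = (0.90)(0.95) − (-0.35)(-0.20) = 0.7850
  C_23 = −[(0.90)(-0.35) − (0.00)(-0.20)] = 0.3150
  C_31 = (0.00)(-0.20) − (-0.35)(0.90) = 0.3150
  C_32 = −[(0.90)(-0.20) − (-0.35)(-0.25)] = 0.2675
  C_33 = (0.90)(0.90) − (0.00)(-0.25) = 0.8100
det(I−A) = Σ_j (I−A)_1j·C_1j = (0.90)(0.7850) + (0.00)(0.2775) + (-0.35)(0.2675) = 0.612875
adj(I−A) = Cᵀ =
  [ 0.7850   0.1225   0.3150]
  [ 0.2775   0.7850   0.2675]
  [ 0.2675   0.3150   0.8100]
(I − A)⁻¹ = adj(I−A) / det(I−A) ≈
  [   1.2808     0.1999     0.5140]
  [   0.4528     1.2808     0.4365]
  [   0.4365     0.5140     1.3216]
x = (I − A)⁻¹ d = adj(I−A)·d / det(I−A), with det(I−A) = 0.612875:
  x_1 = (0.7850·380 + 0.1225·160 + 0.3150·720) / 0.612875 = 544.70 / 0.612875 ≈ 888.8
  x_2 = (0.2775·380 + 0.7850·160 + 0.2675·720) / 0.612875 = 423.65 / 0.612875 ≈ 691.3
  x_3 = (0.2675·380 + 0.3150·160 + 0.8100·720) / 0.612875 = 735.25 / 0.612875 ≈ 1199.7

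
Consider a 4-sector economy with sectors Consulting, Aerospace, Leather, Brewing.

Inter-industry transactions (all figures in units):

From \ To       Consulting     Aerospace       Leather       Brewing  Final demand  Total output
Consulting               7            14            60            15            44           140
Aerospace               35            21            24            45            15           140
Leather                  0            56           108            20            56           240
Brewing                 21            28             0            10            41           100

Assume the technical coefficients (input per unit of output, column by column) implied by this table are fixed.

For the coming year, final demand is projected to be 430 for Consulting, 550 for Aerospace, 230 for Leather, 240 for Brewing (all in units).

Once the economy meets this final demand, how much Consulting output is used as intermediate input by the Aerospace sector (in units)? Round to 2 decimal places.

z_12 = 171.68

Technical coefficients a_ij = z_ij / X_j:
  a_11 = 7/140 = 0.05, a_21 = 35/140 = 0.25, a_31 = 0/140 = 0.00, a_41 = 21/140 = 0.15
  a_12 = 14/140 = 0.10, a_22 = 21/140 = 0.15, a_32 = 56/140 = 0.40, a_42 = 28/140 = 0.20
  a_13 = 60/240 = 0.25, a_23 = 24/240 = 0.10, a_33 = 108/240 = 0.45, a_43 = 0/240 = 0.00
  a_14 = 15/100 = 0.15, a_24 = 45/100 = 0.45, a_34 = 20/100 = 0.20, a_44 = 10/100 = 0.10
I − A =
  [   0.95    -0.10    -0.25    -0.15]
  [  -0.25     0.85    -0.10    -0.45]
  [   0.00    -0.40     0.55    -0.20]
  [  -0.15    -0.20     0.00     0.90]
Compute the cofactors C_ij = (−1)^(i+j)·(3×3 minor ij) of I−A; the adjugate is their transpose:
adj(I−A) = Cᵀ =
  [ 0.331250   0.166000   0.180750   0.178375]
  [ 0.163875   0.450375   0.156375   0.287250]
  [ 0.152500   0.374000   0.585375   0.342500]
  [ 0.091625   0.127750   0.064875   0.367375]
det(I−A) = Σ_j (I−A)_1j·C_1j = (0.95)(0.331250) + (-0.10)(0.163875) + (-0.25)(0.152500) + (-0.15)(0.091625) = 0.24643125
(I − A)⁻¹ = adj(I−A) / det(I−A) ≈
  [   1.3442     0.6736     0.7335     0.7238]
  [   0.6650     1.8276     0.6346     1.1656]
  [   0.6188     1.5177     2.3754     1.3898]
  [   0.3718     0.5184     0.2633     1.4908]
First solve x = (I − A)⁻¹ d = adj(I−A)·d / det(I−A); in particular x_2 = (0.163875·430 + 0.450375·550 + 0.156375·230 + 0.287250·240) / 0.24643125 = 423.07875 / 0.24643125 ≈ 1716.8226.
Intermediate flow from 1 to 2: z_12 = a_12 · x_2 = 0.10 × 423.07875 / 0.24643125 = 42.307875 / 0.24643125 ≈ 171.68.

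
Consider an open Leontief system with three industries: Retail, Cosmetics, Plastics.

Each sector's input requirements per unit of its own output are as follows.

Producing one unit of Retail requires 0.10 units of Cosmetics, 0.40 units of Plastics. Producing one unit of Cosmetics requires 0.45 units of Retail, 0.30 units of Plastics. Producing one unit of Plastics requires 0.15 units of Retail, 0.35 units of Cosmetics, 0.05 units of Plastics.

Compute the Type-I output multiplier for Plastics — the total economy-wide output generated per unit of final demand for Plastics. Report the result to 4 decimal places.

I − A =
  [   1.00    -0.45    -0.15]
  [  -0.10     1.00    -0.35]
  [  -0.40    -0.30     0.95]
Cofactors of I−A, C_ij = (−1)^(i+j)·(minor ij) (rows/columns in the sector order above):
  C_11 = (1.00)(0.95) − (-0.35)(-0.30) = 0.8450
  C_12 = −[(-0.10)(0.95) − (-0.35)(-0.40)] = 0.2350
  C_13 = (-0.10)(-0.30) − (1.00)(-0.40) = 0.4300
  C_21 = −[(-0.45)(0.95) − (-0.15)(-0.30)] = 0.4725
  C_22 = (1.00)(0.95) − (-0.15)(-0.40) = 0.8900
  C_23 = −[(1.00)(-0.30) − (-0.45)(-0.40)] = 0.4800
  C_31 = (-0.45)(-0.35) − (-0.15)(1.00) = 0.3075
  C_32 = −[(1.00)(-0.35) − (-0.15)(-0.10)] = 0.3650
  C_33 = (1.00)(1.00) − (-0.45)(-0.10) = 0.9550
det(I−A) = Σ_j (I−A)_1j·C_1j = (1.00)(0.8450) + (-0.45)(0.2350) + (-0.15)(0.4300) = 0.67475
adj(I−A) = Cᵀ =
  [ 0.8450   0.4725   0.3075]
  [ 0.2350   0.8900   0.3650]
  [ 0.4300   0.4800   0.9550]
(I − A)⁻¹ = adj(I−A) / det(I−A) ≈
  [   1.25232     0.70026     0.45572]
  [   0.34828     1.31901     0.54094]
  [   0.63727     0.71137     1.41534]
The output multiplier for sector j is the column-j sum of the Leontief inverse (I − A)⁻¹ = adj(I−A) / det(I−A).
Column P of adj(I−A): (0.3075, 0.3650, 0.9550); det(I−A) = 0.67475.
m_P = (0.3075 + 0.3650 + 0.9550) / 0.67475 = 1.6275 / 0.67475 ≈ 2.4120.

m_P = 2.4120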